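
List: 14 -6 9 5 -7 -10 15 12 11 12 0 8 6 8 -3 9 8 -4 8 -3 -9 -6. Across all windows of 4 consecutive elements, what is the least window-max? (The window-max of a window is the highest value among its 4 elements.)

8

[14, -6, 9, 5] → max 14
[-6, 9, 5, -7] → max 9
[9, 5, -7, -10] → max 9
[5, -7, -10, 15] → max 15
[-7, -10, 15, 12] → max 15
[-10, 15, 12, 11] → max 15
[15, 12, 11, 12] → max 15
[12, 11, 12, 0] → max 12
[11, 12, 0, 8] → max 12
[12, 0, 8, 6] → max 12
[0, 8, 6, 8] → max 8
[8, 6, 8, -3] → max 8
[6, 8, -3, 9] → max 9
[8, -3, 9, 8] → max 9
[-3, 9, 8, -4] → max 9
[9, 8, -4, 8] → max 9
[8, -4, 8, -3] → max 8
[-4, 8, -3, -9] → max 8
[8, -3, -9, -6] → max 8
Least of these is 8.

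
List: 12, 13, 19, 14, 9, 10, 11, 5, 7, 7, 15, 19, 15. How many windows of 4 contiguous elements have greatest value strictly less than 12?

3

[12, 13, 19, 14] → max 19
[13, 19, 14, 9] → max 19
[19, 14, 9, 10] → max 19
[14, 9, 10, 11] → max 14
[9, 10, 11, 5] → max 11  < 12 ✓
[10, 11, 5, 7] → max 11  < 12 ✓
[11, 5, 7, 7] → max 11  < 12 ✓
[5, 7, 7, 15] → max 15
[7, 7, 15, 19] → max 19
[7, 15, 19, 15] → max 19
3 windows satisfy the condition.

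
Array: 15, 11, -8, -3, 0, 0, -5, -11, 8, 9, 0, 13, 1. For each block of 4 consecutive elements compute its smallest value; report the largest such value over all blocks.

0

[15, 11, -8, -3] → min -8
[11, -8, -3, 0] → min -8
[-8, -3, 0, 0] → min -8
[-3, 0, 0, -5] → min -5
[0, 0, -5, -11] → min -11
[0, -5, -11, 8] → min -11
[-5, -11, 8, 9] → min -11
[-11, 8, 9, 0] → min -11
[8, 9, 0, 13] → min 0
[9, 0, 13, 1] → min 0
Largest of these is 0.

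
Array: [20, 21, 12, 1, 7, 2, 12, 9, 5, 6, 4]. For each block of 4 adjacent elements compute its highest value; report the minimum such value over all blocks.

[20, 21, 12, 1] → max 21
[21, 12, 1, 7] → max 21
[12, 1, 7, 2] → max 12
[1, 7, 2, 12] → max 12
[7, 2, 12, 9] → max 12
[2, 12, 9, 5] → max 12
[12, 9, 5, 6] → max 12
[9, 5, 6, 4] → max 9
Minimum of these is 9.

9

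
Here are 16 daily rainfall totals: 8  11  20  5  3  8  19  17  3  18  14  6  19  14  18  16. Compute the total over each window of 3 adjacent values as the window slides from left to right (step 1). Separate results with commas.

Sliding a size-3 window across the 16 values:
(8, 11, 20) → sum 39
(11, 20, 5) → sum 36
(20, 5, 3) → sum 28
(5, 3, 8) → sum 16
(3, 8, 19) → sum 30
(8, 19, 17) → sum 44
(19, 17, 3) → sum 39
(17, 3, 18) → sum 38
(3, 18, 14) → sum 35
(18, 14, 6) → sum 38
(14, 6, 19) → sum 39
(6, 19, 14) → sum 39
(19, 14, 18) → sum 51
(14, 18, 16) → sum 48

39, 36, 28, 16, 30, 44, 39, 38, 35, 38, 39, 39, 51, 48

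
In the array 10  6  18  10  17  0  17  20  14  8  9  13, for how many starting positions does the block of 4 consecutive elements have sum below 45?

10 6 18 10 → sum 44  < 45 ✓
6 18 10 17 → sum 51
18 10 17 0 → sum 45
10 17 0 17 → sum 44  < 45 ✓
17 0 17 20 → sum 54
0 17 20 14 → sum 51
17 20 14 8 → sum 59
20 14 8 9 → sum 51
14 8 9 13 → sum 44  < 45 ✓
3 windows satisfy the condition.

3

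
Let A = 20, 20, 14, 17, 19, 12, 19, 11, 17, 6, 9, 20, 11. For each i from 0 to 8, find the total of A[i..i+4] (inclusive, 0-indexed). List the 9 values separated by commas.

Sliding a size-5 window across the 13 values:
20 20 14 17 19 → sum 90
20 14 17 19 12 → sum 82
14 17 19 12 19 → sum 81
17 19 12 19 11 → sum 78
19 12 19 11 17 → sum 78
12 19 11 17 6 → sum 65
19 11 17 6 9 → sum 62
11 17 6 9 20 → sum 63
17 6 9 20 11 → sum 63

90, 82, 81, 78, 78, 65, 62, 63, 63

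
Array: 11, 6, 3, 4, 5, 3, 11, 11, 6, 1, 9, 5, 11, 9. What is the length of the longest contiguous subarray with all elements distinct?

5

add 11: [11] len 1
add 6: [11, 6] len 2
add 3: [11, 6, 3] len 3
add 4: [11, 6, 3, 4] len 4
add 5: [11, 6, 3, 4, 5] len 5
add 3 (repeat 3, move left end past it): [4, 5, 3] len 3
add 11: [4, 5, 3, 11] len 4
add 11 (repeat 11, move left end past it): [11] len 1
add 6: [11, 6] len 2
add 1: [11, 6, 1] len 3
add 9: [11, 6, 1, 9] len 4
add 5: [11, 6, 1, 9, 5] len 5
add 11 (repeat 11, move left end past it): [6, 1, 9, 5, 11] len 5
add 9 (repeat 9, move left end past it): [5, 11, 9] len 3
Longest all-distinct length: 5.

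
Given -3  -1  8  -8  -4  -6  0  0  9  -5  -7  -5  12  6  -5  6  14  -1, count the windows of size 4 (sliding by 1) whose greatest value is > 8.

10

(-3, -1, 8, -8) → max 8
(-1, 8, -8, -4) → max 8
(8, -8, -4, -6) → max 8
(-8, -4, -6, 0) → max 0
(-4, -6, 0, 0) → max 0
(-6, 0, 0, 9) → max 9  > 8 ✓
(0, 0, 9, -5) → max 9  > 8 ✓
(0, 9, -5, -7) → max 9  > 8 ✓
(9, -5, -7, -5) → max 9  > 8 ✓
(-5, -7, -5, 12) → max 12  > 8 ✓
(-7, -5, 12, 6) → max 12  > 8 ✓
(-5, 12, 6, -5) → max 12  > 8 ✓
(12, 6, -5, 6) → max 12  > 8 ✓
(6, -5, 6, 14) → max 14  > 8 ✓
(-5, 6, 14, -1) → max 14  > 8 ✓
10 windows satisfy the condition.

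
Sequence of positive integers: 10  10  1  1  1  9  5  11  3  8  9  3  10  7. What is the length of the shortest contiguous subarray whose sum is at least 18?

Extend right; whenever the sum reaches 18, record the length and shrink from the left:
add 10: running sum 10 < 18
add 10: shortest ending here [10, 10] sum 20, len 2
add 1: shortest ending here [10, 10, 1] sum 21, len 3
add 1: shortest ending here [10, 10, 1, 1] sum 22, len 4
add 1: shortest ending here [10, 10, 1, 1, 1] sum 23, len 5
add 9: shortest ending here [10, 1, 1, 1, 9] sum 22, len 5
add 5: shortest ending here [10, 1, 1, 1, 9, 5] sum 27, len 6
add 11: shortest ending here [9, 5, 11] sum 25, len 3
add 3: shortest ending here [5, 11, 3] sum 19, len 3
add 8: shortest ending here [11, 3, 8] sum 22, len 3
add 9: shortest ending here [3, 8, 9] sum 20, len 3
add 3: shortest ending here [8, 9, 3] sum 20, len 3
add 10: shortest ending here [9, 3, 10] sum 22, len 3
add 7: shortest ending here [3, 10, 7] sum 20, len 3
Shortest qualifying length: 2.

2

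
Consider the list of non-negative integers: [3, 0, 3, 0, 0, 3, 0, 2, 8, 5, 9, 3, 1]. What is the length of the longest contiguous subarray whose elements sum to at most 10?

7

[3] sum 3 len 1
[3, 0] sum 3 len 2
[3, 0, 3] sum 6 len 3
[3, 0, 3, 0] sum 6 len 4
[3, 0, 3, 0, 0] sum 6 len 5
[3, 0, 3, 0, 0, 3] sum 9 len 6
[3, 0, 3, 0, 0, 3, 0] sum 9 len 7
[0, 3, 0, 0, 3, 0, 2] sum 8 len 7
[0, 2, 8] sum 10 len 3
[5] sum 5 len 1
[9] sum 9 len 1
[3] sum 3 len 1
[3, 1] sum 4 len 2
Longest length seen: 7.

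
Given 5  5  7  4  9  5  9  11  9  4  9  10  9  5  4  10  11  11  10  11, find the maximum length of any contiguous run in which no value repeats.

5

[5] len 1
[5] len 1
[5, 7] len 2
[5, 7, 4] len 3
[5, 7, 4, 9] len 4
[7, 4, 9, 5] len 4
[5, 9] len 2
[5, 9, 11] len 3
[11, 9] len 2
[11, 9, 4] len 3
[4, 9] len 2
[4, 9, 10] len 3
[10, 9] len 2
[10, 9, 5] len 3
[10, 9, 5, 4] len 4
[9, 5, 4, 10] len 4
[9, 5, 4, 10, 11] len 5
[11] len 1
[11, 10] len 2
[10, 11] len 2
Longest all-distinct length: 5.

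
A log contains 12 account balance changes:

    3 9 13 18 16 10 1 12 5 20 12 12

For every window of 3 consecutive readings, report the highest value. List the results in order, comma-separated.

13, 18, 18, 18, 16, 12, 12, 20, 20, 20

Sliding a size-3 window across the 12 values:
(3, 9, 13) → max 13
(9, 13, 18) → max 18
(13, 18, 16) → max 18
(18, 16, 10) → max 18
(16, 10, 1) → max 16
(10, 1, 12) → max 12
(1, 12, 5) → max 12
(12, 5, 20) → max 20
(5, 20, 12) → max 20
(20, 12, 12) → max 20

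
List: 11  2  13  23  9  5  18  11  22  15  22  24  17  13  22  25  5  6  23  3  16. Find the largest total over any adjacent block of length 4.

Window sums for each of the 18 positions:
[11, 2, 13, 23] → sum 49
[2, 13, 23, 9] → sum 47
[13, 23, 9, 5] → sum 50
[23, 9, 5, 18] → sum 55
[9, 5, 18, 11] → sum 43
[5, 18, 11, 22] → sum 56
[18, 11, 22, 15] → sum 66
[11, 22, 15, 22] → sum 70
[22, 15, 22, 24] → sum 83
[15, 22, 24, 17] → sum 78
[22, 24, 17, 13] → sum 76
[24, 17, 13, 22] → sum 76
[17, 13, 22, 25] → sum 77
[13, 22, 25, 5] → sum 65
[22, 25, 5, 6] → sum 58
[25, 5, 6, 23] → sum 59
[5, 6, 23, 3] → sum 37
[6, 23, 3, 16] → sum 48
Largest of these is 83.

83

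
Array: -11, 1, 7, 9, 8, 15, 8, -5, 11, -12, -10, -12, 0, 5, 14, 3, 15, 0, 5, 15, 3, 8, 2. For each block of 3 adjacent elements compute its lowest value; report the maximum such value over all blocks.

8

(-11, 1, 7) → min -11
(1, 7, 9) → min 1
(7, 9, 8) → min 7
(9, 8, 15) → min 8
(8, 15, 8) → min 8
(15, 8, -5) → min -5
(8, -5, 11) → min -5
(-5, 11, -12) → min -12
(11, -12, -10) → min -12
(-12, -10, -12) → min -12
(-10, -12, 0) → min -12
(-12, 0, 5) → min -12
(0, 5, 14) → min 0
(5, 14, 3) → min 3
(14, 3, 15) → min 3
(3, 15, 0) → min 0
(15, 0, 5) → min 0
(0, 5, 15) → min 0
(5, 15, 3) → min 3
(15, 3, 8) → min 3
(3, 8, 2) → min 2
Maximum of these is 8.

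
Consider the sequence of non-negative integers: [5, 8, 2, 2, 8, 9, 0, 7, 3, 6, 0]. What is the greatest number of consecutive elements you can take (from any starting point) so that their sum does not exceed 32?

add 5: [5] sum 5, len 1
add 8: [5, 8] sum 13, len 2
add 2: [5, 8, 2] sum 15, len 3
add 2: [5, 8, 2, 2] sum 17, len 4
add 8: [5, 8, 2, 2, 8] sum 25, len 5
add 9: [8, 2, 2, 8, 9] sum 29, len 5
add 0: [8, 2, 2, 8, 9, 0] sum 29, len 6
add 7: [2, 2, 8, 9, 0, 7] sum 28, len 6
add 3: [2, 2, 8, 9, 0, 7, 3] sum 31, len 7
add 6: [9, 0, 7, 3, 6] sum 25, len 5
add 0: [9, 0, 7, 3, 6, 0] sum 25, len 6
Longest length seen: 7.

7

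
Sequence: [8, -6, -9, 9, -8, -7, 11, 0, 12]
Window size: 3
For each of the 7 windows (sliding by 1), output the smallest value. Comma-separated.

(8, -6, -9) → min -9
(-6, -9, 9) → min -9
(-9, 9, -8) → min -9
(9, -8, -7) → min -8
(-8, -7, 11) → min -8
(-7, 11, 0) → min -7
(11, 0, 12) → min 0

-9, -9, -9, -8, -8, -7, 0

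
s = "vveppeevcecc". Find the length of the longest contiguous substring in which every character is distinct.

3

[v] len 1
[v] len 1
[v, e] len 2
[v, e, p] len 3
[p] len 1
[p, e] len 2
[e] len 1
[e, v] len 2
[e, v, c] len 3
[v, c, e] len 3
[e, c] len 2
[c] len 1
Longest all-distinct length: 3.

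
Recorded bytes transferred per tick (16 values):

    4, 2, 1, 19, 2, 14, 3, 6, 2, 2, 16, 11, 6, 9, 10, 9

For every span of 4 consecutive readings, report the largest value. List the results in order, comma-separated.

4 2 1 19 → max 19
2 1 19 2 → max 19
1 19 2 14 → max 19
19 2 14 3 → max 19
2 14 3 6 → max 14
14 3 6 2 → max 14
3 6 2 2 → max 6
6 2 2 16 → max 16
2 2 16 11 → max 16
2 16 11 6 → max 16
16 11 6 9 → max 16
11 6 9 10 → max 11
6 9 10 9 → max 10

19, 19, 19, 19, 14, 14, 6, 16, 16, 16, 16, 11, 10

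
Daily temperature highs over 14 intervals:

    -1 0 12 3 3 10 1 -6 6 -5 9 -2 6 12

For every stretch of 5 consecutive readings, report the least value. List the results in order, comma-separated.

-1 0 12 3 3 → min -1
0 12 3 3 10 → min 0
12 3 3 10 1 → min 1
3 3 10 1 -6 → min -6
3 10 1 -6 6 → min -6
10 1 -6 6 -5 → min -6
1 -6 6 -5 9 → min -6
-6 6 -5 9 -2 → min -6
6 -5 9 -2 6 → min -5
-5 9 -2 6 12 → min -5

-1, 0, 1, -6, -6, -6, -6, -6, -5, -5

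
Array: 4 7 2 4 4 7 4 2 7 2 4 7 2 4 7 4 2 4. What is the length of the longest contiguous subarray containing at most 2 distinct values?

[4] 1 distinct, len 1
[4, 7] 2 distinct, len 2
[7, 2] 2 distinct, len 2
[2, 4] 2 distinct, len 2
[2, 4, 4] 2 distinct, len 3
[4, 4, 7] 2 distinct, len 3
[4, 4, 7, 4] 2 distinct, len 4
[4, 2] 2 distinct, len 2
[2, 7] 2 distinct, len 2
[2, 7, 2] 2 distinct, len 3
[2, 4] 2 distinct, len 2
[4, 7] 2 distinct, len 2
[7, 2] 2 distinct, len 2
[2, 4] 2 distinct, len 2
[4, 7] 2 distinct, len 2
[4, 7, 4] 2 distinct, len 3
[4, 2] 2 distinct, len 2
[4, 2, 4] 2 distinct, len 3
Longest length with ≤2 distinct: 4.

4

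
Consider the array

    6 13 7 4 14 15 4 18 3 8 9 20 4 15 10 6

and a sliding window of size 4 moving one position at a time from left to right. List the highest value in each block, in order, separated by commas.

13, 14, 15, 15, 18, 18, 18, 18, 20, 20, 20, 20, 15

[6, 13, 7, 4] → max 13
[13, 7, 4, 14] → max 14
[7, 4, 14, 15] → max 15
[4, 14, 15, 4] → max 15
[14, 15, 4, 18] → max 18
[15, 4, 18, 3] → max 18
[4, 18, 3, 8] → max 18
[18, 3, 8, 9] → max 18
[3, 8, 9, 20] → max 20
[8, 9, 20, 4] → max 20
[9, 20, 4, 15] → max 20
[20, 4, 15, 10] → max 20
[4, 15, 10, 6] → max 15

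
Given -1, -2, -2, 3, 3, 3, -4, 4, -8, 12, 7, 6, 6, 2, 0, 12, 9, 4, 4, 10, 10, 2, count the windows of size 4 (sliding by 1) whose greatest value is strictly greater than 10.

[-1, -2, -2, 3] → max 3
[-2, -2, 3, 3] → max 3
[-2, 3, 3, 3] → max 3
[3, 3, 3, -4] → max 3
[3, 3, -4, 4] → max 4
[3, -4, 4, -8] → max 4
[-4, 4, -8, 12] → max 12  > 10 ✓
[4, -8, 12, 7] → max 12  > 10 ✓
[-8, 12, 7, 6] → max 12  > 10 ✓
[12, 7, 6, 6] → max 12  > 10 ✓
[7, 6, 6, 2] → max 7
[6, 6, 2, 0] → max 6
[6, 2, 0, 12] → max 12  > 10 ✓
[2, 0, 12, 9] → max 12  > 10 ✓
[0, 12, 9, 4] → max 12  > 10 ✓
[12, 9, 4, 4] → max 12  > 10 ✓
[9, 4, 4, 10] → max 10
[4, 4, 10, 10] → max 10
[4, 10, 10, 2] → max 10
8 windows satisfy the condition.

8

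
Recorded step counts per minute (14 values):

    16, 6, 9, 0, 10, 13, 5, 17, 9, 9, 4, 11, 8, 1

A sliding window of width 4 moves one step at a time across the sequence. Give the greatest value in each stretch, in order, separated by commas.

(16, 6, 9, 0) → max 16
(6, 9, 0, 10) → max 10
(9, 0, 10, 13) → max 13
(0, 10, 13, 5) → max 13
(10, 13, 5, 17) → max 17
(13, 5, 17, 9) → max 17
(5, 17, 9, 9) → max 17
(17, 9, 9, 4) → max 17
(9, 9, 4, 11) → max 11
(9, 4, 11, 8) → max 11
(4, 11, 8, 1) → max 11

16, 10, 13, 13, 17, 17, 17, 17, 11, 11, 11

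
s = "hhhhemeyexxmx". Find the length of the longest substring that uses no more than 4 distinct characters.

[h] 1 distinct, len 1
[h, h] 1 distinct, len 2
[h, h, h] 1 distinct, len 3
[h, h, h, h] 1 distinct, len 4
[h, h, h, h, e] 2 distinct, len 5
[h, h, h, h, e, m] 3 distinct, len 6
[h, h, h, h, e, m, e] 3 distinct, len 7
[h, h, h, h, e, m, e, y] 4 distinct, len 8
[h, h, h, h, e, m, e, y, e] 4 distinct, len 9
[e, m, e, y, e, x] 4 distinct, len 6
[e, m, e, y, e, x, x] 4 distinct, len 7
[e, m, e, y, e, x, x, m] 4 distinct, len 8
[e, m, e, y, e, x, x, m, x] 4 distinct, len 9
Longest length with ≤4 distinct: 9.

9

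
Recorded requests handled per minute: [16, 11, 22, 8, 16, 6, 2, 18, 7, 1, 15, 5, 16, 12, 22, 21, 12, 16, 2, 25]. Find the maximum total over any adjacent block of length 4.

71

16 11 22 8 → sum 57
11 22 8 16 → sum 57
22 8 16 6 → sum 52
8 16 6 2 → sum 32
16 6 2 18 → sum 42
6 2 18 7 → sum 33
2 18 7 1 → sum 28
18 7 1 15 → sum 41
7 1 15 5 → sum 28
1 15 5 16 → sum 37
15 5 16 12 → sum 48
5 16 12 22 → sum 55
16 12 22 21 → sum 71
12 22 21 12 → sum 67
22 21 12 16 → sum 71
21 12 16 2 → sum 51
12 16 2 25 → sum 55
Maximum of these is 71.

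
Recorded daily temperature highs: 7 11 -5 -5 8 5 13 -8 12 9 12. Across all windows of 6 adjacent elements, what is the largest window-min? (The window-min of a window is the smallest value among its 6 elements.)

-5

Each size-6 window and its min:
[7, 11, -5, -5, 8, 5] → min -5
[11, -5, -5, 8, 5, 13] → min -5
[-5, -5, 8, 5, 13, -8] → min -8
[-5, 8, 5, 13, -8, 12] → min -8
[8, 5, 13, -8, 12, 9] → min -8
[5, 13, -8, 12, 9, 12] → min -8
Largest of these is -5.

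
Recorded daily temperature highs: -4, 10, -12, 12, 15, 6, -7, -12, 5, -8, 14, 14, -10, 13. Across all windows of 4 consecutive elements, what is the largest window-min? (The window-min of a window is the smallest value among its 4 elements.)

-7

[-4, 10, -12, 12] → min -12
[10, -12, 12, 15] → min -12
[-12, 12, 15, 6] → min -12
[12, 15, 6, -7] → min -7
[15, 6, -7, -12] → min -12
[6, -7, -12, 5] → min -12
[-7, -12, 5, -8] → min -12
[-12, 5, -8, 14] → min -12
[5, -8, 14, 14] → min -8
[-8, 14, 14, -10] → min -10
[14, 14, -10, 13] → min -10
Largest of these is -7.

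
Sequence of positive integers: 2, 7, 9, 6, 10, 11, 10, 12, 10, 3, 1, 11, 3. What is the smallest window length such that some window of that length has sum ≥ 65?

Extend right; whenever the sum reaches 65, record the length and shrink from the left:
add 2: running sum 2 < 65
add 7: running sum 9 < 65
add 9: running sum 18 < 65
add 6: running sum 24 < 65
add 10: running sum 34 < 65
add 11: running sum 45 < 65
add 10: running sum 55 < 65
end 7: [7, 9, 6, 10, 11, 10, 12] sum 65, len 7
end 8: [9, 6, 10, 11, 10, 12, 10] sum 68, len 7
end 9: [9, 6, 10, 11, 10, 12, 10, 3] sum 71, len 8
end 10: [9, 6, 10, 11, 10, 12, 10, 3, 1] sum 72, len 9
end 11: [10, 11, 10, 12, 10, 3, 1, 11] sum 68, len 8
end 12: [10, 11, 10, 12, 10, 3, 1, 11, 3] sum 71, len 9
Shortest qualifying length: 7.

7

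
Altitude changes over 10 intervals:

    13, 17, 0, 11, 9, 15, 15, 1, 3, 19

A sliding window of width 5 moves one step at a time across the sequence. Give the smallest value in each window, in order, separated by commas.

[13, 17, 0, 11, 9] → min 0
[17, 0, 11, 9, 15] → min 0
[0, 11, 9, 15, 15] → min 0
[11, 9, 15, 15, 1] → min 1
[9, 15, 15, 1, 3] → min 1
[15, 15, 1, 3, 19] → min 1

0, 0, 0, 1, 1, 1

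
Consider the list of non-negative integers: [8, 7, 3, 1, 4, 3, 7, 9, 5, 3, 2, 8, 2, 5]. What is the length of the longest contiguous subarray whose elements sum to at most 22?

5

[8] sum 8 len 1
[8, 7] sum 15 len 2
[8, 7, 3] sum 18 len 3
[8, 7, 3, 1] sum 19 len 4
[7, 3, 1, 4] sum 15 len 4
[7, 3, 1, 4, 3] sum 18 len 5
[3, 1, 4, 3, 7] sum 18 len 5
[3, 7, 9] sum 19 len 3
[7, 9, 5] sum 21 len 3
[9, 5, 3] sum 17 len 3
[9, 5, 3, 2] sum 19 len 4
[5, 3, 2, 8] sum 18 len 4
[5, 3, 2, 8, 2] sum 20 len 5
[3, 2, 8, 2, 5] sum 20 len 5
Longest length seen: 5.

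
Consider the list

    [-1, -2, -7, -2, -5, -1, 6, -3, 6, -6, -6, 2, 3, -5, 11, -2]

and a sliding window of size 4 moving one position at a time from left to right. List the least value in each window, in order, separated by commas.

-7, -7, -7, -5, -5, -3, -6, -6, -6, -6, -6, -5, -5

-1 -2 -7 -2 → min -7
-2 -7 -2 -5 → min -7
-7 -2 -5 -1 → min -7
-2 -5 -1 6 → min -5
-5 -1 6 -3 → min -5
-1 6 -3 6 → min -3
6 -3 6 -6 → min -6
-3 6 -6 -6 → min -6
6 -6 -6 2 → min -6
-6 -6 2 3 → min -6
-6 2 3 -5 → min -6
2 3 -5 11 → min -5
3 -5 11 -2 → min -5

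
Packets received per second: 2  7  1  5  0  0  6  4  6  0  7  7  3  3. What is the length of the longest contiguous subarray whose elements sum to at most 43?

12

add 2: [2] sum 2, len 1
add 7: [2, 7] sum 9, len 2
add 1: [2, 7, 1] sum 10, len 3
add 5: [2, 7, 1, 5] sum 15, len 4
add 0: [2, 7, 1, 5, 0] sum 15, len 5
add 0: [2, 7, 1, 5, 0, 0] sum 15, len 6
add 6: [2, 7, 1, 5, 0, 0, 6] sum 21, len 7
add 4: [2, 7, 1, 5, 0, 0, 6, 4] sum 25, len 8
add 6: [2, 7, 1, 5, 0, 0, 6, 4, 6] sum 31, len 9
add 0: [2, 7, 1, 5, 0, 0, 6, 4, 6, 0] sum 31, len 10
add 7: [2, 7, 1, 5, 0, 0, 6, 4, 6, 0, 7] sum 38, len 11
add 7: [7, 1, 5, 0, 0, 6, 4, 6, 0, 7, 7] sum 43, len 11
add 3: [1, 5, 0, 0, 6, 4, 6, 0, 7, 7, 3] sum 39, len 11
add 3: [1, 5, 0, 0, 6, 4, 6, 0, 7, 7, 3, 3] sum 42, len 12
Longest length seen: 12.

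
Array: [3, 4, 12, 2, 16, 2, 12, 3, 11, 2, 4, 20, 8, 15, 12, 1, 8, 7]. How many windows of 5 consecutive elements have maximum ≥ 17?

3 4 12 2 16 → max 16
4 12 2 16 2 → max 16
12 2 16 2 12 → max 16
2 16 2 12 3 → max 16
16 2 12 3 11 → max 16
2 12 3 11 2 → max 12
12 3 11 2 4 → max 12
3 11 2 4 20 → max 20  ≥ 17 ✓
11 2 4 20 8 → max 20  ≥ 17 ✓
2 4 20 8 15 → max 20  ≥ 17 ✓
4 20 8 15 12 → max 20  ≥ 17 ✓
20 8 15 12 1 → max 20  ≥ 17 ✓
8 15 12 1 8 → max 15
15 12 1 8 7 → max 15
5 windows satisfy the condition.

5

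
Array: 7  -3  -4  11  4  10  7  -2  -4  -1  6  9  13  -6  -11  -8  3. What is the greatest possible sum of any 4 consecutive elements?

32

(7, -3, -4, 11) → sum 11
(-3, -4, 11, 4) → sum 8
(-4, 11, 4, 10) → sum 21
(11, 4, 10, 7) → sum 32
(4, 10, 7, -2) → sum 19
(10, 7, -2, -4) → sum 11
(7, -2, -4, -1) → sum 0
(-2, -4, -1, 6) → sum -1
(-4, -1, 6, 9) → sum 10
(-1, 6, 9, 13) → sum 27
(6, 9, 13, -6) → sum 22
(9, 13, -6, -11) → sum 5
(13, -6, -11, -8) → sum -12
(-6, -11, -8, 3) → sum -22
Greatest of these is 32.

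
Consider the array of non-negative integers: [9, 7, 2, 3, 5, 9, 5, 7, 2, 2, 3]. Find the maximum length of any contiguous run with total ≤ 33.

Extend to the right; shrink from the left whenever the sum exceeds 33:
[9] sum 9 len 1
[9, 7] sum 16 len 2
[9, 7, 2] sum 18 len 3
[9, 7, 2, 3] sum 21 len 4
[9, 7, 2, 3, 5] sum 26 len 5
[7, 2, 3, 5, 9] sum 26 len 5
[7, 2, 3, 5, 9, 5] sum 31 len 6
[2, 3, 5, 9, 5, 7] sum 31 len 6
[2, 3, 5, 9, 5, 7, 2] sum 33 len 7
[3, 5, 9, 5, 7, 2, 2] sum 33 len 7
[5, 9, 5, 7, 2, 2, 3] sum 33 len 7
Longest length seen: 7.

7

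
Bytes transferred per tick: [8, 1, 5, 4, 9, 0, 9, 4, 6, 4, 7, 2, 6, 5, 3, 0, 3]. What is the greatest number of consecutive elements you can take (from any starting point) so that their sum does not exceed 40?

10

add 8: [8] sum 8, len 1
add 1: [8, 1] sum 9, len 2
add 5: [8, 1, 5] sum 14, len 3
add 4: [8, 1, 5, 4] sum 18, len 4
add 9: [8, 1, 5, 4, 9] sum 27, len 5
add 0: [8, 1, 5, 4, 9, 0] sum 27, len 6
add 9: [8, 1, 5, 4, 9, 0, 9] sum 36, len 7
add 4: [8, 1, 5, 4, 9, 0, 9, 4] sum 40, len 8
add 6: [1, 5, 4, 9, 0, 9, 4, 6] sum 38, len 8
add 4: [4, 9, 0, 9, 4, 6, 4] sum 36, len 7
add 7: [9, 0, 9, 4, 6, 4, 7] sum 39, len 7
add 2: [0, 9, 4, 6, 4, 7, 2] sum 32, len 7
add 6: [0, 9, 4, 6, 4, 7, 2, 6] sum 38, len 8
add 5: [4, 6, 4, 7, 2, 6, 5] sum 34, len 7
add 3: [4, 6, 4, 7, 2, 6, 5, 3] sum 37, len 8
add 0: [4, 6, 4, 7, 2, 6, 5, 3, 0] sum 37, len 9
add 3: [4, 6, 4, 7, 2, 6, 5, 3, 0, 3] sum 40, len 10
Longest length seen: 10.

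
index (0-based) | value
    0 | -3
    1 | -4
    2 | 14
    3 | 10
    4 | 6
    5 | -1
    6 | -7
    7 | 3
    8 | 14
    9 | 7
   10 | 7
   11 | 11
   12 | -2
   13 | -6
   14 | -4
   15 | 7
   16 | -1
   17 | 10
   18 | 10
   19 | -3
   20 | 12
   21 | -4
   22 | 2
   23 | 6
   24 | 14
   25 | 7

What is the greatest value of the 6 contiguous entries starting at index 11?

11

Elements at indices 11..16: 11, -2, -6, -4, 7, -1
max(11, -2, -6, -4, 7, -1) = 11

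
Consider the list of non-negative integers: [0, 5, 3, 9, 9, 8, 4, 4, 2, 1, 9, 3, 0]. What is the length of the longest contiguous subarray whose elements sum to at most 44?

→ 0: sum 0, len 1
→ 5: sum 5, len 2
→ 3: sum 8, len 3
→ 9: sum 17, len 4
→ 9: sum 26, len 5
→ 8: sum 34, len 6
→ 4: sum 38, len 7
→ 4: sum 42, len 8
→ 2: sum 44, len 9
→ 1 (dropped 0, 5): sum 40, len 8
→ 9 (dropped 3, 9): sum 37, len 7
→ 3: sum 40, len 8
→ 0: sum 40, len 9
Longest length seen: 9.

9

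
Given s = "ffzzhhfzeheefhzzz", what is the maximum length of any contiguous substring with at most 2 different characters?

[f] 1 distinct, len 1
[f, f] 1 distinct, len 2
[f, f, z] 2 distinct, len 3
[f, f, z, z] 2 distinct, len 4
[z, z, h] 2 distinct, len 3
[z, z, h, h] 2 distinct, len 4
[h, h, f] 2 distinct, len 3
[f, z] 2 distinct, len 2
[z, e] 2 distinct, len 2
[e, h] 2 distinct, len 2
[e, h, e] 2 distinct, len 3
[e, h, e, e] 2 distinct, len 4
[e, e, f] 2 distinct, len 3
[f, h] 2 distinct, len 2
[h, z] 2 distinct, len 2
[h, z, z] 2 distinct, len 3
[h, z, z, z] 2 distinct, len 4
Longest length with ≤2 distinct: 4.

4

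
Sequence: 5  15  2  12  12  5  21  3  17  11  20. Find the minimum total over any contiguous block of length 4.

31

[5, 15, 2, 12] → sum 34
[15, 2, 12, 12] → sum 41
[2, 12, 12, 5] → sum 31
[12, 12, 5, 21] → sum 50
[12, 5, 21, 3] → sum 41
[5, 21, 3, 17] → sum 46
[21, 3, 17, 11] → sum 52
[3, 17, 11, 20] → sum 51
Minimum of these is 31.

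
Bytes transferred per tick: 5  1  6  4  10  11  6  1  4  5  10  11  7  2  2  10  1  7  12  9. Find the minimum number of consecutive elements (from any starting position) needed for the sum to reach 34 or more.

5

add 5: running sum 5 < 34
add 1: running sum 6 < 34
add 6: running sum 12 < 34
add 4: running sum 16 < 34
add 10: running sum 26 < 34
add 11: shortest ending here [5, 1, 6, 4, 10, 11] sum 37, len 6
add 6: shortest ending here [6, 4, 10, 11, 6] sum 37, len 5
add 1: shortest ending here [6, 4, 10, 11, 6, 1] sum 38, len 6
add 4: shortest ending here [4, 10, 11, 6, 1, 4] sum 36, len 6
add 5: shortest ending here [10, 11, 6, 1, 4, 5] sum 37, len 6
add 10: shortest ending here [11, 6, 1, 4, 5, 10] sum 37, len 6
add 11: shortest ending here [6, 1, 4, 5, 10, 11] sum 37, len 6
add 7: shortest ending here [4, 5, 10, 11, 7] sum 37, len 5
add 2: shortest ending here [5, 10, 11, 7, 2] sum 35, len 5
add 2: shortest ending here [5, 10, 11, 7, 2, 2] sum 37, len 6
add 10: shortest ending here [10, 11, 7, 2, 2, 10] sum 42, len 6
add 1: shortest ending here [10, 11, 7, 2, 2, 10, 1] sum 43, len 7
add 7: shortest ending here [11, 7, 2, 2, 10, 1, 7] sum 40, len 7
add 12: shortest ending here [2, 2, 10, 1, 7, 12] sum 34, len 6
add 9: shortest ending here [10, 1, 7, 12, 9] sum 39, len 5
Shortest qualifying length: 5.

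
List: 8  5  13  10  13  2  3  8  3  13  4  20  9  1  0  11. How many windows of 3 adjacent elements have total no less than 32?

3

[8, 5, 13] → sum 26
[5, 13, 10] → sum 28
[13, 10, 13] → sum 36  ≥ 32 ✓
[10, 13, 2] → sum 25
[13, 2, 3] → sum 18
[2, 3, 8] → sum 13
[3, 8, 3] → sum 14
[8, 3, 13] → sum 24
[3, 13, 4] → sum 20
[13, 4, 20] → sum 37  ≥ 32 ✓
[4, 20, 9] → sum 33  ≥ 32 ✓
[20, 9, 1] → sum 30
[9, 1, 0] → sum 10
[1, 0, 11] → sum 12
3 windows satisfy the condition.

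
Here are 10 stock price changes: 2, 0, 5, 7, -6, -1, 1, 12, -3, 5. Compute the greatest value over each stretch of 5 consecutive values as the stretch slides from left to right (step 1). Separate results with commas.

7, 7, 7, 12, 12, 12

2 0 5 7 -6 → max 7
0 5 7 -6 -1 → max 7
5 7 -6 -1 1 → max 7
7 -6 -1 1 12 → max 12
-6 -1 1 12 -3 → max 12
-1 1 12 -3 5 → max 12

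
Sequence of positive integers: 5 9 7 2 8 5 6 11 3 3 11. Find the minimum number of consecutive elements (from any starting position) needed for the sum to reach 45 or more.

7

add 5: running sum 5 < 45
add 9: running sum 14 < 45
add 7: running sum 21 < 45
add 2: running sum 23 < 45
add 8: running sum 31 < 45
add 5: running sum 36 < 45
add 6: running sum 42 < 45
add 11: shortest ending here [9, 7, 2, 8, 5, 6, 11] sum 48, len 7
add 3: shortest ending here [9, 7, 2, 8, 5, 6, 11, 3] sum 51, len 8
add 3: shortest ending here [7, 2, 8, 5, 6, 11, 3, 3] sum 45, len 8
add 11: shortest ending here [8, 5, 6, 11, 3, 3, 11] sum 47, len 7
Shortest qualifying length: 7.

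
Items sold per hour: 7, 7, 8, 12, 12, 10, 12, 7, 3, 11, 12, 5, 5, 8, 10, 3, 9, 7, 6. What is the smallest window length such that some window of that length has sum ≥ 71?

8

Extend right; whenever the sum reaches 71, record the length and shrink from the left:
add 7: running sum 7 < 71
add 7: running sum 14 < 71
add 8: running sum 22 < 71
add 12: running sum 34 < 71
add 12: running sum 46 < 71
add 10: running sum 56 < 71
add 12: running sum 68 < 71
add 7: shortest ending here [7, 7, 8, 12, 12, 10, 12, 7] sum 75, len 8
add 3: shortest ending here [7, 8, 12, 12, 10, 12, 7, 3] sum 71, len 8
add 11: shortest ending here [8, 12, 12, 10, 12, 7, 3, 11] sum 75, len 8
add 12: shortest ending here [12, 12, 10, 12, 7, 3, 11, 12] sum 79, len 8
add 5: shortest ending here [12, 10, 12, 7, 3, 11, 12, 5] sum 72, len 8
add 5: shortest ending here [12, 10, 12, 7, 3, 11, 12, 5, 5] sum 77, len 9
add 8: shortest ending here [10, 12, 7, 3, 11, 12, 5, 5, 8] sum 73, len 9
add 10: shortest ending here [12, 7, 3, 11, 12, 5, 5, 8, 10] sum 73, len 9
add 3: shortest ending here [12, 7, 3, 11, 12, 5, 5, 8, 10, 3] sum 76, len 10
add 9: shortest ending here [7, 3, 11, 12, 5, 5, 8, 10, 3, 9] sum 73, len 10
add 7: shortest ending here [3, 11, 12, 5, 5, 8, 10, 3, 9, 7] sum 73, len 10
add 6: shortest ending here [11, 12, 5, 5, 8, 10, 3, 9, 7, 6] sum 76, len 10
Shortest qualifying length: 8.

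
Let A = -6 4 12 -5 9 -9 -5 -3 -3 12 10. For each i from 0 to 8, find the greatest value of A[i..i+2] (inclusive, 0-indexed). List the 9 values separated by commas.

12, 12, 12, 9, 9, -3, -3, 12, 12

(-6, 4, 12) → max 12
(4, 12, -5) → max 12
(12, -5, 9) → max 12
(-5, 9, -9) → max 9
(9, -9, -5) → max 9
(-9, -5, -3) → max -3
(-5, -3, -3) → max -3
(-3, -3, 12) → max 12
(-3, 12, 10) → max 12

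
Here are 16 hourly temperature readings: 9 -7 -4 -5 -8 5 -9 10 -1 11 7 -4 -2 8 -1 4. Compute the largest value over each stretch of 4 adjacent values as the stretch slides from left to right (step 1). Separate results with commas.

(9, -7, -4, -5) → max 9
(-7, -4, -5, -8) → max -4
(-4, -5, -8, 5) → max 5
(-5, -8, 5, -9) → max 5
(-8, 5, -9, 10) → max 10
(5, -9, 10, -1) → max 10
(-9, 10, -1, 11) → max 11
(10, -1, 11, 7) → max 11
(-1, 11, 7, -4) → max 11
(11, 7, -4, -2) → max 11
(7, -4, -2, 8) → max 8
(-4, -2, 8, -1) → max 8
(-2, 8, -1, 4) → max 8

9, -4, 5, 5, 10, 10, 11, 11, 11, 11, 8, 8, 8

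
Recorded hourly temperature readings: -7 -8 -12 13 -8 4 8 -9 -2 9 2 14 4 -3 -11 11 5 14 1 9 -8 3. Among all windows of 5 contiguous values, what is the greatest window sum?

40

-7 -8 -12 13 -8 → sum -22
-8 -12 13 -8 4 → sum -11
-12 13 -8 4 8 → sum 5
13 -8 4 8 -9 → sum 8
-8 4 8 -9 -2 → sum -7
4 8 -9 -2 9 → sum 10
8 -9 -2 9 2 → sum 8
-9 -2 9 2 14 → sum 14
-2 9 2 14 4 → sum 27
9 2 14 4 -3 → sum 26
2 14 4 -3 -11 → sum 6
14 4 -3 -11 11 → sum 15
4 -3 -11 11 5 → sum 6
-3 -11 11 5 14 → sum 16
-11 11 5 14 1 → sum 20
11 5 14 1 9 → sum 40
5 14 1 9 -8 → sum 21
14 1 9 -8 3 → sum 19
Greatest of these is 40.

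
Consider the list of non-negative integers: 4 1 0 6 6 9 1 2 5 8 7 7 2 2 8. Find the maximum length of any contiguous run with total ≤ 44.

→ 4: sum 4, len 1
→ 1: sum 5, len 2
→ 0: sum 5, len 3
→ 6: sum 11, len 4
→ 6: sum 17, len 5
→ 9: sum 26, len 6
→ 1: sum 27, len 7
→ 2: sum 29, len 8
→ 5: sum 34, len 9
→ 8: sum 42, len 10
→ 7 (dropped 4, 1): sum 44, len 9
→ 7 (dropped 0, 6, 6): sum 39, len 7
→ 2: sum 41, len 8
→ 2: sum 43, len 9
→ 8 (dropped 9): sum 42, len 9
Longest length seen: 10.

10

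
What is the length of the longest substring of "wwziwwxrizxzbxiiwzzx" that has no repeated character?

5

add w: [w] len 1
add w (repeat w, move left end past it): [w] len 1
add z: [w, z] len 2
add i: [w, z, i] len 3
add w (repeat w, move left end past it): [z, i, w] len 3
add w (repeat w, move left end past it): [w] len 1
add x: [w, x] len 2
add r: [w, x, r] len 3
add i: [w, x, r, i] len 4
add z: [w, x, r, i, z] len 5
add x (repeat x, move left end past it): [r, i, z, x] len 4
add z (repeat z, move left end past it): [x, z] len 2
add b: [x, z, b] len 3
add x (repeat x, move left end past it): [z, b, x] len 3
add i: [z, b, x, i] len 4
add i (repeat i, move left end past it): [i] len 1
add w: [i, w] len 2
add z: [i, w, z] len 3
add z (repeat z, move left end past it): [z] len 1
add x: [z, x] len 2
Longest all-distinct length: 5.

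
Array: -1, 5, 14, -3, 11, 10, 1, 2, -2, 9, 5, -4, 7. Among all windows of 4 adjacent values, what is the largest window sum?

[-1, 5, 14, -3] → sum 15
[5, 14, -3, 11] → sum 27
[14, -3, 11, 10] → sum 32
[-3, 11, 10, 1] → sum 19
[11, 10, 1, 2] → sum 24
[10, 1, 2, -2] → sum 11
[1, 2, -2, 9] → sum 10
[2, -2, 9, 5] → sum 14
[-2, 9, 5, -4] → sum 8
[9, 5, -4, 7] → sum 17
Largest of these is 32.

32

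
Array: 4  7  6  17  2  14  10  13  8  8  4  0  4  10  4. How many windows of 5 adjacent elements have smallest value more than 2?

2

[4, 7, 6, 17, 2] → min 2
[7, 6, 17, 2, 14] → min 2
[6, 17, 2, 14, 10] → min 2
[17, 2, 14, 10, 13] → min 2
[2, 14, 10, 13, 8] → min 2
[14, 10, 13, 8, 8] → min 8  > 2 ✓
[10, 13, 8, 8, 4] → min 4  > 2 ✓
[13, 8, 8, 4, 0] → min 0
[8, 8, 4, 0, 4] → min 0
[8, 4, 0, 4, 10] → min 0
[4, 0, 4, 10, 4] → min 0
2 windows satisfy the condition.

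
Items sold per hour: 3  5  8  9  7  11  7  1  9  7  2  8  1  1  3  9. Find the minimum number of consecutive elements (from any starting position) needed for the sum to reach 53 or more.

8

add 3: running sum 3 < 53
add 5: running sum 8 < 53
add 8: running sum 16 < 53
add 9: running sum 25 < 53
add 7: running sum 32 < 53
add 11: running sum 43 < 53
add 7: running sum 50 < 53
add 1: running sum 51 < 53
add 9: shortest ending here [5, 8, 9, 7, 11, 7, 1, 9] sum 57, len 8
add 7: shortest ending here [8, 9, 7, 11, 7, 1, 9, 7] sum 59, len 8
add 2: shortest ending here [9, 7, 11, 7, 1, 9, 7, 2] sum 53, len 8
add 8: shortest ending here [9, 7, 11, 7, 1, 9, 7, 2, 8] sum 61, len 9
add 1: shortest ending here [7, 11, 7, 1, 9, 7, 2, 8, 1] sum 53, len 9
add 1: shortest ending here [7, 11, 7, 1, 9, 7, 2, 8, 1, 1] sum 54, len 10
add 3: shortest ending here [7, 11, 7, 1, 9, 7, 2, 8, 1, 1, 3] sum 57, len 11
add 9: shortest ending here [11, 7, 1, 9, 7, 2, 8, 1, 1, 3, 9] sum 59, len 11
Shortest qualifying length: 8.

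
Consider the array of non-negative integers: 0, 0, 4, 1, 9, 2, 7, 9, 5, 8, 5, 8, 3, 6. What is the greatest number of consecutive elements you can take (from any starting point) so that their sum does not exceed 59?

12

Extend to the right; shrink from the left whenever the sum exceeds 59:
[0] sum 0 len 1
[0, 0] sum 0 len 2
[0, 0, 4] sum 4 len 3
[0, 0, 4, 1] sum 5 len 4
[0, 0, 4, 1, 9] sum 14 len 5
[0, 0, 4, 1, 9, 2] sum 16 len 6
[0, 0, 4, 1, 9, 2, 7] sum 23 len 7
[0, 0, 4, 1, 9, 2, 7, 9] sum 32 len 8
[0, 0, 4, 1, 9, 2, 7, 9, 5] sum 37 len 9
[0, 0, 4, 1, 9, 2, 7, 9, 5, 8] sum 45 len 10
[0, 0, 4, 1, 9, 2, 7, 9, 5, 8, 5] sum 50 len 11
[0, 0, 4, 1, 9, 2, 7, 9, 5, 8, 5, 8] sum 58 len 12
[1, 9, 2, 7, 9, 5, 8, 5, 8, 3] sum 57 len 10
[2, 7, 9, 5, 8, 5, 8, 3, 6] sum 53 len 9
Longest length seen: 12.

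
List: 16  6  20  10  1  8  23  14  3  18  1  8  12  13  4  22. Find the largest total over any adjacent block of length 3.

45

[16, 6, 20] → sum 42
[6, 20, 10] → sum 36
[20, 10, 1] → sum 31
[10, 1, 8] → sum 19
[1, 8, 23] → sum 32
[8, 23, 14] → sum 45
[23, 14, 3] → sum 40
[14, 3, 18] → sum 35
[3, 18, 1] → sum 22
[18, 1, 8] → sum 27
[1, 8, 12] → sum 21
[8, 12, 13] → sum 33
[12, 13, 4] → sum 29
[13, 4, 22] → sum 39
Largest of these is 45.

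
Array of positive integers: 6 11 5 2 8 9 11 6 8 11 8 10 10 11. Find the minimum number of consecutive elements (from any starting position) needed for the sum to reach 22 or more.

Extend right; whenever the sum reaches 22, record the length and shrink from the left:
add 6: running sum 6 < 22
add 11: running sum 17 < 22
end 2: [6, 11, 5] sum 22, len 3
end 3: [6, 11, 5, 2] sum 24, len 4
end 4: [11, 5, 2, 8] sum 26, len 4
end 5: [5, 2, 8, 9] sum 24, len 4
end 6: [8, 9, 11] sum 28, len 3
end 7: [9, 11, 6] sum 26, len 3
end 8: [11, 6, 8] sum 25, len 3
end 9: [6, 8, 11] sum 25, len 3
end 10: [8, 11, 8] sum 27, len 3
end 11: [11, 8, 10] sum 29, len 3
end 12: [8, 10, 10] sum 28, len 3
end 13: [10, 10, 11] sum 31, len 3
Shortest qualifying length: 3.

3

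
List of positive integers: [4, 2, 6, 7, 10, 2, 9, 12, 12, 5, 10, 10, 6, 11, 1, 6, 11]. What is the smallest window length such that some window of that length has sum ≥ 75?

8

add 4: running sum 4 < 75
add 2: running sum 6 < 75
add 6: running sum 12 < 75
add 7: running sum 19 < 75
add 10: running sum 29 < 75
add 2: running sum 31 < 75
add 9: running sum 40 < 75
add 12: running sum 52 < 75
add 12: running sum 64 < 75
add 5: running sum 69 < 75
add 10: shortest ending here [2, 6, 7, 10, 2, 9, 12, 12, 5, 10] sum 75, len 10
add 10: shortest ending here [7, 10, 2, 9, 12, 12, 5, 10, 10] sum 77, len 9
add 6: shortest ending here [10, 2, 9, 12, 12, 5, 10, 10, 6] sum 76, len 9
add 11: shortest ending here [9, 12, 12, 5, 10, 10, 6, 11] sum 75, len 8
add 1: shortest ending here [9, 12, 12, 5, 10, 10, 6, 11, 1] sum 76, len 9
add 6: shortest ending here [9, 12, 12, 5, 10, 10, 6, 11, 1, 6] sum 82, len 10
add 11: shortest ending here [12, 12, 5, 10, 10, 6, 11, 1, 6, 11] sum 84, len 10
Shortest qualifying length: 8.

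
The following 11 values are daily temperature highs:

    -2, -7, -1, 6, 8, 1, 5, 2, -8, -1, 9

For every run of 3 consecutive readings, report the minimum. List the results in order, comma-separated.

-2 -7 -1 → min -7
-7 -1 6 → min -7
-1 6 8 → min -1
6 8 1 → min 1
8 1 5 → min 1
1 5 2 → min 1
5 2 -8 → min -8
2 -8 -1 → min -8
-8 -1 9 → min -8

-7, -7, -1, 1, 1, 1, -8, -8, -8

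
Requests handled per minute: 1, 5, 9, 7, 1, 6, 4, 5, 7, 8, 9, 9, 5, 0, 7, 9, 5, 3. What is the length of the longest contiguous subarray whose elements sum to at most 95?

16

Extend to the right; shrink from the left whenever the sum exceeds 95:
→ 1: sum 1, len 1
→ 5: sum 6, len 2
→ 9: sum 15, len 3
→ 7: sum 22, len 4
→ 1: sum 23, len 5
→ 6: sum 29, len 6
→ 4: sum 33, len 7
→ 5: sum 38, len 8
→ 7: sum 45, len 9
→ 8: sum 53, len 10
→ 9: sum 62, len 11
→ 9: sum 71, len 12
→ 5: sum 76, len 13
→ 0: sum 76, len 14
→ 7: sum 83, len 15
→ 9: sum 92, len 16
→ 5 (dropped 1, 5): sum 91, len 15
→ 3: sum 94, len 16
Longest length seen: 16.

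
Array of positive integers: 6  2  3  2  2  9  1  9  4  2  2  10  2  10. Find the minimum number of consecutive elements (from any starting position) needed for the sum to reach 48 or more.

9

add 6: running sum 6 < 48
add 2: running sum 8 < 48
add 3: running sum 11 < 48
add 2: running sum 13 < 48
add 2: running sum 15 < 48
add 9: running sum 24 < 48
add 1: running sum 25 < 48
add 9: running sum 34 < 48
add 4: running sum 38 < 48
add 2: running sum 40 < 48
add 2: running sum 42 < 48
end 11: [6, 2, 3, 2, 2, 9, 1, 9, 4, 2, 2, 10] sum 52, len 12
end 12: [2, 3, 2, 2, 9, 1, 9, 4, 2, 2, 10, 2] sum 48, len 12
end 13: [9, 1, 9, 4, 2, 2, 10, 2, 10] sum 49, len 9
Shortest qualifying length: 9.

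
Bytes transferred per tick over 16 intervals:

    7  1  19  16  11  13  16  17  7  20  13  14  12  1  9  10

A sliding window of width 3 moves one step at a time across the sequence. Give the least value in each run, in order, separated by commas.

1, 1, 11, 11, 11, 13, 7, 7, 7, 13, 12, 1, 1, 1

[7, 1, 19] → min 1
[1, 19, 16] → min 1
[19, 16, 11] → min 11
[16, 11, 13] → min 11
[11, 13, 16] → min 11
[13, 16, 17] → min 13
[16, 17, 7] → min 7
[17, 7, 20] → min 7
[7, 20, 13] → min 7
[20, 13, 14] → min 13
[13, 14, 12] → min 12
[14, 12, 1] → min 1
[12, 1, 9] → min 1
[1, 9, 10] → min 1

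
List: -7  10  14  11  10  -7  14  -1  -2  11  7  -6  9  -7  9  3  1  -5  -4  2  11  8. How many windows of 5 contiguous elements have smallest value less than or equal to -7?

[-7, 10, 14, 11, 10] → min -7  ≤ -7 ✓
[10, 14, 11, 10, -7] → min -7  ≤ -7 ✓
[14, 11, 10, -7, 14] → min -7  ≤ -7 ✓
[11, 10, -7, 14, -1] → min -7  ≤ -7 ✓
[10, -7, 14, -1, -2] → min -7  ≤ -7 ✓
[-7, 14, -1, -2, 11] → min -7  ≤ -7 ✓
[14, -1, -2, 11, 7] → min -2
[-1, -2, 11, 7, -6] → min -6
[-2, 11, 7, -6, 9] → min -6
[11, 7, -6, 9, -7] → min -7  ≤ -7 ✓
[7, -6, 9, -7, 9] → min -7  ≤ -7 ✓
[-6, 9, -7, 9, 3] → min -7  ≤ -7 ✓
[9, -7, 9, 3, 1] → min -7  ≤ -7 ✓
[-7, 9, 3, 1, -5] → min -7  ≤ -7 ✓
[9, 3, 1, -5, -4] → min -5
[3, 1, -5, -4, 2] → min -5
[1, -5, -4, 2, 11] → min -5
[-5, -4, 2, 11, 8] → min -5
11 windows satisfy the condition.

11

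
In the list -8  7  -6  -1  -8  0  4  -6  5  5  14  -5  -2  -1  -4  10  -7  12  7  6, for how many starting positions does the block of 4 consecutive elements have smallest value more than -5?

1

-8 7 -6 -1 → min -8
7 -6 -1 -8 → min -8
-6 -1 -8 0 → min -8
-1 -8 0 4 → min -8
-8 0 4 -6 → min -8
0 4 -6 5 → min -6
4 -6 5 5 → min -6
-6 5 5 14 → min -6
5 5 14 -5 → min -5
5 14 -5 -2 → min -5
14 -5 -2 -1 → min -5
-5 -2 -1 -4 → min -5
-2 -1 -4 10 → min -4  > -5 ✓
-1 -4 10 -7 → min -7
-4 10 -7 12 → min -7
10 -7 12 7 → min -7
-7 12 7 6 → min -7
1 window satisfy the condition.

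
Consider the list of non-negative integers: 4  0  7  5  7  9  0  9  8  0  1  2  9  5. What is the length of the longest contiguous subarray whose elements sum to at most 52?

12

add 4: [4] sum 4, len 1
add 0: [4, 0] sum 4, len 2
add 7: [4, 0, 7] sum 11, len 3
add 5: [4, 0, 7, 5] sum 16, len 4
add 7: [4, 0, 7, 5, 7] sum 23, len 5
add 9: [4, 0, 7, 5, 7, 9] sum 32, len 6
add 0: [4, 0, 7, 5, 7, 9, 0] sum 32, len 7
add 9: [4, 0, 7, 5, 7, 9, 0, 9] sum 41, len 8
add 8: [4, 0, 7, 5, 7, 9, 0, 9, 8] sum 49, len 9
add 0: [4, 0, 7, 5, 7, 9, 0, 9, 8, 0] sum 49, len 10
add 1: [4, 0, 7, 5, 7, 9, 0, 9, 8, 0, 1] sum 50, len 11
add 2: [4, 0, 7, 5, 7, 9, 0, 9, 8, 0, 1, 2] sum 52, len 12
add 9: [5, 7, 9, 0, 9, 8, 0, 1, 2, 9] sum 50, len 10
add 5: [7, 9, 0, 9, 8, 0, 1, 2, 9, 5] sum 50, len 10
Longest length seen: 12.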